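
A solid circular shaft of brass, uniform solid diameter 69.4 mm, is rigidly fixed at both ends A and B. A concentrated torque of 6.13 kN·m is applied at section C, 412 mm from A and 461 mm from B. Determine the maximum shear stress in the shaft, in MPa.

With uniform GJ and both ends fixed, compatibility θ_AC = θ_CB gives T_A·a = T_B·b, together with T_A + T_B = T₀.
T_A = T₀·b/(a+b) = 6130·461/873.0 = 3237 N·m; T_B = 2893 N·m.
τ in each portion: τ_AC = 4.93×10^7 Pa, τ_CB = 4.41×10^7 Pa; maximum is in AC.
τ_max = T_AC·r/J = 3237·0.0347/2.28×10^-6 = 4.932×10^7 Pa.

49.3 MPa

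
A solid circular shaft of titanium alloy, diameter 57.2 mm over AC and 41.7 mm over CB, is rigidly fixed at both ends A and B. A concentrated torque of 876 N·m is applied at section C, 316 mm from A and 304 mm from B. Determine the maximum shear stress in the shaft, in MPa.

18.4 MPa

Compatibility: T_A·a/J_AC = T_B·b/J_CB with T_A + T_B = T₀.
J_AC = 1.05×10^-6 m⁴, J_CB = 2.97×10^-7 m⁴, so T_A = T₀·(J_AC/a)/((J_AC/a)+(J_CB/b)) = 677.2 N·m, T_B = 198.8 N·m.
τ in each portion: τ_AC = 1.84×10^7 Pa, τ_CB = 1.40×10^7 Pa; maximum is in AC.
τ_max = T_AC·r/J = 677.2·0.0286/1.05×10^-6 = 1.843×10^7 Pa.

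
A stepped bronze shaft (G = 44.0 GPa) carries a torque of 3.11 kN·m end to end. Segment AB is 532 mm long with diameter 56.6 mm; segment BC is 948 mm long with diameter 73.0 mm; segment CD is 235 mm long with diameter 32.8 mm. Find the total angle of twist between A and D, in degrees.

11.9°

J_AB = π(0.0566)⁴/32 = 1.01×10^-6 m⁴; J_BC = π(0.0730)⁴/32 = 2.79×10^-6 m⁴; J_CD = π(0.0328)⁴/32 = 1.14×10^-7 m⁴.
θ = (T/G)·Σ L_i/J_i = (3110/44.0×10⁹)·(0.532/1.01×10^-6 + 0.948/2.79×10^-6 + 0.235/1.14×10^-7) = 0.2075 rad.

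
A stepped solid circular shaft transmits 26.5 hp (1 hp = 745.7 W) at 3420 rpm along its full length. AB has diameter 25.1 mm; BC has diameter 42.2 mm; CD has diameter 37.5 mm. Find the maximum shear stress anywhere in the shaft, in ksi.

2.58 ksi

ω = 2π·3420/60 = 358.1 rad/s, so T = P/ω = 26.5×745.7 / 358.1 = 55.18 N·m.
Under the same torque, τ_max = 16T/(πd³) is largest where d is smallest — segment AB (d = 25.1 mm).
τ_max = 16·55.18/(π·(0.0251)³) = 1.777×10^7 Pa.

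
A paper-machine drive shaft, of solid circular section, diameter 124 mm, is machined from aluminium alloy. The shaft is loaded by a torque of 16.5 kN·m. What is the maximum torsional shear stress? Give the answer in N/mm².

44.1 N/mm²

J = πd⁴/32 = π(0.124)⁴/32 = 2.321×10^-5 m⁴.
τ_max = T·r/J = 16500 × 0.0620 / 2.321×10^-5 = 4.407×10^7 Pa.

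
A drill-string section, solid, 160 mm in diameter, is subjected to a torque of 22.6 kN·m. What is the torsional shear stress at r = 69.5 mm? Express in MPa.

J = πd⁴/32 = π(0.160)⁴/32 = 6.434×10^-5 m⁴.
Shear stress varies linearly with radius: τ = T·r/J = 22600 × 0.0695 / 6.434×10^-5 = 2.441×10^7 Pa.

24.4 MPa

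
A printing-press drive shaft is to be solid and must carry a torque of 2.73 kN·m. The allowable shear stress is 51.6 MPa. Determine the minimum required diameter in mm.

64.6 mm

For a solid shaft τ_max = 16T/(πd³), so d = (16T/(π τ_allow))^(1/3) = (16·2730/(π·5.16×10^7))^(1/3) = 0.06459 m.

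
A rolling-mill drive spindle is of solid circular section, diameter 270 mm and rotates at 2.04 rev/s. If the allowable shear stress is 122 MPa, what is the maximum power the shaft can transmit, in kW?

J = πd⁴/32 = π(0.270)⁴/32 = 5.217×10^-4 m⁴.
T_max = τ_allow·J/r = 1.22×10^8 × 5.217×10^-4 / 0.135 = 471500 N·m.
ω = 2π·2.04 = 12.82 rad/s, so P_max = T_max·ω = 6.044×10^6 W.

6040 kW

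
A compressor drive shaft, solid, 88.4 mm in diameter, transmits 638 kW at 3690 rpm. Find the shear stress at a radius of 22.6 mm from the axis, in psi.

903 psi

ω = 2π·3690/60 = 386.4 rad/s, so T = P/ω = 638×10³ / 386.4 = 1651 N·m.
J = πd⁴/32 = π(0.0884)⁴/32 = 5.995×10^-6 m⁴.
Shear stress varies linearly with radius: τ = T·r/J = 1651 × 0.0226 / 5.995×10^-6 = 6.224×10^6 Pa.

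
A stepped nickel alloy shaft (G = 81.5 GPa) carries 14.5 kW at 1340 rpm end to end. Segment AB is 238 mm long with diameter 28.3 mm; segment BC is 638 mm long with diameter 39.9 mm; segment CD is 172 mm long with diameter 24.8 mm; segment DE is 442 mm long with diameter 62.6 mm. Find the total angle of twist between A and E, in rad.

0.0143 rad

ω = 2π·1340/60 = 140.3 rad/s, so T = P/ω = 14.5×10³ / 140.3 = 103.3 N·m.
J_AB = π(0.0283)⁴/32 = 6.30×10^-8 m⁴; J_BC = π(0.0399)⁴/32 = 2.49×10^-7 m⁴; J_CD = π(0.0248)⁴/32 = 3.71×10^-8 m⁴; J_DE = π(0.0626)⁴/32 = 1.51×10^-6 m⁴.
θ = (T/G)·Σ L_i/J_i = (103.3/81.5×10⁹)·(0.238/6.30×10^-8 + 0.638/2.49×10^-7 + 0.172/3.71×10^-8 + 0.442/1.51×10^-6) = 0.01429 rad.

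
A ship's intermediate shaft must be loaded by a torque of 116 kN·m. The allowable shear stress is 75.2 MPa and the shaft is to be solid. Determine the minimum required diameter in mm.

199 mm

For a solid shaft τ_max = 16T/(πd³), so d = (16T/(π τ_allow))^(1/3) = (16·116000/(π·7.52×10^7))^(1/3) = 0.1988 m.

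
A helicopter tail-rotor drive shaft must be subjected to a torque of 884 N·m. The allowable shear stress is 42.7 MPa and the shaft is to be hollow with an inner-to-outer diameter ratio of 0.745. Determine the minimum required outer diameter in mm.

53.4 mm

For a hollow shaft with d_i/d_o = 0.745: τ_max = 16T/(π d_o³ (1−k⁴)), so d_o = [16T/(π τ_allow (1−k⁴))]^(1/3) = [16·884.0/(π·4.27×10^7·0.6919)]^(1/3) = 0.05341 m.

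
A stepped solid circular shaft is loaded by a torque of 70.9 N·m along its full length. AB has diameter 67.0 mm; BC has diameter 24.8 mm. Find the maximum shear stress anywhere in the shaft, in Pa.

2.37e7 Pa

Under the same torque, τ_max = 16T/(πd³) is largest where d is smallest — segment BC (d = 24.8 mm).
τ_max = 16·70.90/(π·(0.0248)³) = 2.367×10^7 Pa.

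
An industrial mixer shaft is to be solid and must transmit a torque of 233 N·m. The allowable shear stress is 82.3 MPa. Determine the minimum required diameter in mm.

For a solid shaft τ_max = 16T/(πd³), so d = (16T/(π τ_allow))^(1/3) = (16·233.0/(π·8.23×10^7))^(1/3) = 0.02434 m.

24.3 mm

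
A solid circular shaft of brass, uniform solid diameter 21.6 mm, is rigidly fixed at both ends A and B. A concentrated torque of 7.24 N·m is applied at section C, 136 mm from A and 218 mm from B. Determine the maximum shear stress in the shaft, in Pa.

2.25e6 Pa

With uniform GJ and both ends fixed, compatibility θ_AC = θ_CB gives T_A·a = T_B·b, together with T_A + T_B = T₀.
T_A = T₀·b/(a+b) = 7.240·218/354.0 = 4.459 N·m; T_B = 2.781 N·m.
τ in each portion: τ_AC = 2.25×10^6 Pa, τ_CB = 1.41×10^6 Pa; maximum is in AC.
τ_max = T_AC·r/J = 4.459·0.0108/2.14×10^-8 = 2.253×10^6 Pa.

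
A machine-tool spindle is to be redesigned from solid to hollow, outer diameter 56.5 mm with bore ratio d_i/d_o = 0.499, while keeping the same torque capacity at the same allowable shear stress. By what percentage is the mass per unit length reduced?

21.6 %

Equal τ_max and T ⇒ the solid shaft needs d_s³ = d_o³(1−k⁴), so d_s = 56.5·(1−0.499⁴)^(1/3) = 55.31 mm.
Area ratio A_h/A_s = d_o²(1−k²)/d_s² = (1−k²)/(1−k⁴)^(2/3) = 0.7837.
Mass saving = 1 − 0.7837 = 21.6 %.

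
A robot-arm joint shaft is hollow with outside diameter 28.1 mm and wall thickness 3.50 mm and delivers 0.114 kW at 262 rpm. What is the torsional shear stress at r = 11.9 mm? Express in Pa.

1.18e6 Pa

ω = 2π·262/60 = 27.44 rad/s, so T = P/ω = 0.114×10³ / 27.44 = 4.155 N·m.
J = π(d_o⁴ − d_i⁴)/32 = π(0.0281⁴ − 0.0211⁴)/32 = 4.175×10^-8 m⁴.
Shear stress varies linearly with radius: τ = T·r/J = 4.155 × 0.0119 / 4.175×10^-8 = 1.184×10^6 Pa.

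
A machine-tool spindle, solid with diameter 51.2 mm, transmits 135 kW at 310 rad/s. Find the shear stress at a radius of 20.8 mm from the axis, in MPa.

13.4 MPa

ω = 310 rad/s, so T = P/ω = 135×10³ / 310.0 = 435.5 N·m.
J = πd⁴/32 = π(0.0512)⁴/32 = 6.747×10^-7 m⁴.
Shear stress varies linearly with radius: τ = T·r/J = 435.5 × 0.0208 / 6.747×10^-7 = 1.343×10^7 Pa.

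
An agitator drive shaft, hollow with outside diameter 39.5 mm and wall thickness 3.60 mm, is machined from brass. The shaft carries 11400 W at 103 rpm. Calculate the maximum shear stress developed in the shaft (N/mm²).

ω = 2π·103/60 = 10.79 rad/s, so T = P/ω = 11400 / 10.79 = 1057 N·m.
J = π(d_o⁴ − d_i⁴)/32 = π(0.0395⁴ − 0.0323⁴)/32 = 1.321×10^-7 m⁴.
τ_max = T·r/J = 1057 × 0.0198 / 1.321×10^-7 = 1.580×10^8 Pa.

158 N/mm²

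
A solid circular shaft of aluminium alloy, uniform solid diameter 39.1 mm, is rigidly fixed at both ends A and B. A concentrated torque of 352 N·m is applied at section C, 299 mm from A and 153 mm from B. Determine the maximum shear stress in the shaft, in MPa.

With uniform GJ and both ends fixed, compatibility θ_AC = θ_CB gives T_A·a = T_B·b, together with T_A + T_B = T₀.
T_A = T₀·b/(a+b) = 352.0·153/452.0 = 119.2 N·m; T_B = 232.8 N·m.
τ in each portion: τ_AC = 1.02×10^7 Pa, τ_CB = 1.98×10^7 Pa; maximum is in CB.
τ_max = T_CB·r/J = 232.8·0.0196/2.29×10^-7 = 1.984×10^7 Pa.

19.8 MPa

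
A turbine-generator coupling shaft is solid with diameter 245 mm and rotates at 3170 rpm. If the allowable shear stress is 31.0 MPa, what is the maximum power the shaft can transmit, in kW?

29700 kW

J = πd⁴/32 = π(0.245)⁴/32 = 3.537×10^-4 m⁴.
T_max = τ_allow·J/r = 3.10×10^7 × 3.537×10^-4 / 0.122 = 89510 N·m.
ω = 2π·3170/60 = 332.0 rad/s, so P_max = T_max·ω = 2.972×10^7 W.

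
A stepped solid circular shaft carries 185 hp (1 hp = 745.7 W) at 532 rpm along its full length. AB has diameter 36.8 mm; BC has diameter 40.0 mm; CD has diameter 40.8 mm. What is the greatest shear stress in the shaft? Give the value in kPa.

253000 kPa

ω = 2π·532/60 = 55.71 rad/s, so T = P/ω = 185×745.7 / 55.71 = 2476 N·m.
Under the same torque, τ_max = 16T/(πd³) is largest where d is smallest — segment AB (d = 36.8 mm).
τ_max = 16·2476/(π·(0.0368)³) = 2.531×10^8 Pa.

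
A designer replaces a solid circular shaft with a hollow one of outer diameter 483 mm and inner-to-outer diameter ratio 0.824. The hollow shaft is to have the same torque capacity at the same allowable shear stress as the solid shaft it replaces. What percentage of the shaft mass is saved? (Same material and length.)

Equal τ_max and T ⇒ the solid shaft needs d_s³ = d_o³(1−k⁴), so d_s = 483·(1−0.824⁴)^(1/3) = 393.1 mm.
Area ratio A_h/A_s = d_o²(1−k²)/d_s² = (1−k²)/(1−k⁴)^(2/3) = 0.4847.
Mass saving = 1 − 0.4847 = 51.5 %.

51.5 %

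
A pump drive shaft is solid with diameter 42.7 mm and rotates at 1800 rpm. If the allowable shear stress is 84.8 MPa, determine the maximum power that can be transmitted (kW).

J = πd⁴/32 = π(0.0427)⁴/32 = 3.264×10^-7 m⁴.
T_max = τ_allow·J/r = 8.48×10^7 × 3.264×10^-7 / 0.0214 = 1296 N·m.
ω = 2π·1800/60 = 188.5 rad/s, so P_max = T_max·ω = 2.443×10^5 W.

244 kW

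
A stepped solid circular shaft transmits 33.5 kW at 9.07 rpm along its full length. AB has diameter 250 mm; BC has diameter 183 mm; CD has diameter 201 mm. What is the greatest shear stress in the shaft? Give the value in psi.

4250 psi

ω = 2π·9.07/60 = 0.9498 rad/s, so T = P/ω = 33.5×10³ / 0.9498 = 35270 N·m.
Under the same torque, τ_max = 16T/(πd³) is largest where d is smallest — segment BC (d = 183 mm).
τ_max = 16·35270/(π·(0.183)³) = 2.931×10^7 Pa.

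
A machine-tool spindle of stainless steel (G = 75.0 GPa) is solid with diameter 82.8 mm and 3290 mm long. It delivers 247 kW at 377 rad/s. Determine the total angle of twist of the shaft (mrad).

6.23 mrad

ω = 377 rad/s, so T = P/ω = 247×10³ / 377.0 = 655.2 N·m.
J = πd⁴/32 = π(0.0828)⁴/32 = 4.614×10^-6 m⁴.
θ = T·L/(G·J) = 655.2 × 3.29 / (75.0×10⁹ × 4.614×10^-6) = 6.228×10^-3 rad.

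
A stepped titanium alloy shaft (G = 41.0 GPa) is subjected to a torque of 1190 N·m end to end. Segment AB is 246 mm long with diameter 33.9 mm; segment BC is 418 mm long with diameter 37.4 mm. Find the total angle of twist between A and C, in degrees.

J_AB = π(0.0339)⁴/32 = 1.30×10^-7 m⁴; J_BC = π(0.0374)⁴/32 = 1.92×10^-7 m⁴.
θ = (T/G)·Σ L_i/J_i = (1190/41.0×10⁹)·(0.246/1.30×10^-7 + 0.418/1.92×10^-7) = 0.1182 rad.

6.77°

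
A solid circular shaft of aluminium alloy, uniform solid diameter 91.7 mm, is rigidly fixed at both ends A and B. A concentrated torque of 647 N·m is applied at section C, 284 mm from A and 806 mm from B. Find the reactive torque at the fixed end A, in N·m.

With uniform GJ and both ends fixed, compatibility θ_AC = θ_CB gives T_A·a = T_B·b, together with T_A + T_B = T₀.
T_A = T₀·b/(a+b) = 647.0·806/1090 = 478.4 N·m; T_B = 168.6 N·m.

478 N·m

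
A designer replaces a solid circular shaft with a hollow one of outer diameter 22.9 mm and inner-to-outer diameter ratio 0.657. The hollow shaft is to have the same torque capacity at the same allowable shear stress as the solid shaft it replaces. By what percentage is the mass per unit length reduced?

34.8 %

Equal τ_max and T ⇒ the solid shaft needs d_s³ = d_o³(1−k⁴), so d_s = 22.9·(1−0.657⁴)^(1/3) = 21.38 mm.
Area ratio A_h/A_s = d_o²(1−k²)/d_s² = (1−k²)/(1−k⁴)^(2/3) = 0.6521.
Mass saving = 1 − 0.6521 = 34.8 %.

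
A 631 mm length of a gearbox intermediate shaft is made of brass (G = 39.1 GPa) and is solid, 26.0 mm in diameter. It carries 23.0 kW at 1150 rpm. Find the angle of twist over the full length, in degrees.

3.94°

ω = 2π·1150/60 = 120.4 rad/s, so T = P/ω = 23.0×10³ / 120.4 = 191.0 N·m.
J = πd⁴/32 = π(0.0260)⁴/32 = 4.486×10^-8 m⁴.
θ = T·L/(G·J) = 191.0 × 0.631 / (39.1×10⁹ × 4.486×10^-8) = 0.06870 rad.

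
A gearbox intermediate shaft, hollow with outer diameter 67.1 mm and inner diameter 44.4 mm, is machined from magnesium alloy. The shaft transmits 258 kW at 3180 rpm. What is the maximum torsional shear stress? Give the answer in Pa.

1.62e7 Pa

ω = 2π·3180/60 = 333.0 rad/s, so T = P/ω = 258×10³ / 333.0 = 774.8 N·m.
J = π(d_o⁴ − d_i⁴)/32 = π(0.0671⁴ − 0.0444⁴)/32 = 1.609×10^-6 m⁴.
τ_max = T·r/J = 774.8 × 0.0335 / 1.609×10^-6 = 1.616×10^7 Pa.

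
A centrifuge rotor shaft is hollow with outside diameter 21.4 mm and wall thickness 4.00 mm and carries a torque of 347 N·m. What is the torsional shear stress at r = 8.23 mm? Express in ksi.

J = π(d_o⁴ − d_i⁴)/32 = π(0.0214⁴ − 0.0134⁴)/32 = 1.742×10^-8 m⁴.
Shear stress varies linearly with radius: τ = T·r/J = 347.0 × 0.00823 / 1.742×10^-8 = 1.639×10^8 Pa.

23.8 ksi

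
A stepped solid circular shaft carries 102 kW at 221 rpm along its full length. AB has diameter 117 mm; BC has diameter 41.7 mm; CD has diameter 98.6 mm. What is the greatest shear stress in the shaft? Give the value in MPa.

ω = 2π·221/60 = 23.14 rad/s, so T = P/ω = 102×10³ / 23.14 = 4407 N·m.
Under the same torque, τ_max = 16T/(πd³) is largest where d is smallest — segment BC (d = 41.7 mm).
τ_max = 16·4407/(π·(0.0417)³) = 3.096×10^8 Pa.

310 MPa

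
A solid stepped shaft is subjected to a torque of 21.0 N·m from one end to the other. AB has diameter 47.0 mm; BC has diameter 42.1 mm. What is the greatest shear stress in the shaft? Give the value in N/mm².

Under the same torque, τ_max = 16T/(πd³) is largest where d is smallest — segment BC (d = 42.1 mm).
τ_max = 16·21.00/(π·(0.0421)³) = 1.433×10^6 Pa.

1.43 N/mm²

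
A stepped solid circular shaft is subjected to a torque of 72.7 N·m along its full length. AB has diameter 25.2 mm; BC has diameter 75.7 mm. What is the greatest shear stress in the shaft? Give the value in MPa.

Under the same torque, τ_max = 16T/(πd³) is largest where d is smallest — segment AB (d = 25.2 mm).
τ_max = 16·72.70/(π·(0.0252)³) = 2.314×10^7 Pa.

23.1 MPa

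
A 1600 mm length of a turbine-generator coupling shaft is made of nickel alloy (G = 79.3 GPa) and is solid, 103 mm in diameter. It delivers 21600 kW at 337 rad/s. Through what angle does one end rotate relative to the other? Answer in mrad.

117 mrad

ω = 337 rad/s, so T = P/ω = 21600×10³ / 337.0 = 64090 N·m.
J = πd⁴/32 = π(0.103)⁴/32 = 1.105×10^-5 m⁴.
θ = T·L/(G·J) = 64090 × 1.60 / (79.3×10⁹ × 1.105×10^-5) = 0.1170 rad.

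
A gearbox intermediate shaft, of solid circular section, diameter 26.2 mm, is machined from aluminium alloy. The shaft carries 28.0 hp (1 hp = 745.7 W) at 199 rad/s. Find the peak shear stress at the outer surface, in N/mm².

ω = 199 rad/s, so T = P/ω = 28.0×745.7 / 199.0 = 104.9 N·m.
J = πd⁴/32 = π(0.0262)⁴/32 = 4.626×10^-8 m⁴.
τ_max = T·r/J = 104.9 × 0.0131 / 4.626×10^-8 = 2.971×10^7 Pa.

29.7 N/mm²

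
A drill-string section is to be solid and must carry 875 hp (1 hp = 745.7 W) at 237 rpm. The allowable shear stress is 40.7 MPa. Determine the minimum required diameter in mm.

149 mm

ω = 2π·237/60 = 24.82 rad/s, so T = P/ω = 875×745.7 / 24.82 = 26290 N·m.
For a solid shaft τ_max = 16T/(πd³), so d = (16T/(π τ_allow))^(1/3) = (16·26290/(π·4.07×10^7))^(1/3) = 0.1487 m.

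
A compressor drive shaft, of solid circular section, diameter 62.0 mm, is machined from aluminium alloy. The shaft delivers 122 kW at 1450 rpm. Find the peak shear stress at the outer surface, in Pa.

1.72e7 Pa

ω = 2π·1450/60 = 151.8 rad/s, so T = P/ω = 122×10³ / 151.8 = 803.5 N·m.
J = πd⁴/32 = π(0.0620)⁴/32 = 1.451×10^-6 m⁴.
τ_max = T·r/J = 803.5 × 0.0310 / 1.451×10^-6 = 1.717×10^7 Pa.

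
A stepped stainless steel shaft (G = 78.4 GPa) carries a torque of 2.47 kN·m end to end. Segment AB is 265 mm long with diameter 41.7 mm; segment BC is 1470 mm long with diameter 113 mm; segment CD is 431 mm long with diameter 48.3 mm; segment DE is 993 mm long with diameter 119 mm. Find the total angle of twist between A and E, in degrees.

3.32°

J_AB = π(0.0417)⁴/32 = 2.97×10^-7 m⁴; J_BC = π(0.113)⁴/32 = 1.60×10^-5 m⁴; J_CD = π(0.0483)⁴/32 = 5.34×10^-7 m⁴; J_DE = π(0.119)⁴/32 = 1.97×10^-5 m⁴.
θ = (T/G)·Σ L_i/J_i = (2470/78.4×10⁹)·(0.265/2.97×10^-7 + 1.47/1.60×10^-5 + 0.431/5.34×10^-7 + 0.993/1.97×10^-5) = 0.05802 rad.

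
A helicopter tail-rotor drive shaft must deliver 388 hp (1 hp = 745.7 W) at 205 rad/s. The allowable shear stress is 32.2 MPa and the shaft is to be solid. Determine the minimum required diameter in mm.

ω = 205 rad/s, so T = P/ω = 388×745.7 / 205.0 = 1411 N·m.
For a solid shaft τ_max = 16T/(πd³), so d = (16T/(π τ_allow))^(1/3) = (16·1411/(π·3.22×10^7))^(1/3) = 0.06066 m.

60.7 mm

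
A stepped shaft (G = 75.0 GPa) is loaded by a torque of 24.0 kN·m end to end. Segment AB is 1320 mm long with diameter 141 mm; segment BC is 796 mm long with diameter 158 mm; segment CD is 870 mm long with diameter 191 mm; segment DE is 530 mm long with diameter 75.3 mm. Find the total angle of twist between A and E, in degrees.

J_AB = π(0.141)⁴/32 = 3.88×10^-5 m⁴; J_BC = π(0.158)⁴/32 = 6.12×10^-5 m⁴; J_CD = π(0.191)⁴/32 = 1.31×10^-4 m⁴; J_DE = π(0.0753)⁴/32 = 3.16×10^-6 m⁴.
θ = (T/G)·Σ L_i/J_i = (24000/75.0×10⁹)·(1.32/3.88×10^-5 + 0.796/6.12×10^-5 + 0.870/1.31×10^-4 + 0.530/3.16×10^-6) = 0.07091 rad.

4.06°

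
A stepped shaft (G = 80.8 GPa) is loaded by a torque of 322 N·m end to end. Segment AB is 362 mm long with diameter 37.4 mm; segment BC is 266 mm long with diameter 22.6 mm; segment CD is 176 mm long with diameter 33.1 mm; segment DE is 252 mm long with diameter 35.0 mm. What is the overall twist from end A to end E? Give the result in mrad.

61.7 mrad

J_AB = π(0.0374)⁴/32 = 1.92×10^-7 m⁴; J_BC = π(0.0226)⁴/32 = 2.56×10^-8 m⁴; J_CD = π(0.0331)⁴/32 = 1.18×10^-7 m⁴; J_DE = π(0.0350)⁴/32 = 1.47×10^-7 m⁴.
θ = (T/G)·Σ L_i/J_i = (322.0/80.8×10⁹)·(0.362/1.92×10^-7 + 0.266/2.56×10^-8 + 0.176/1.18×10^-7 + 0.252/1.47×10^-7) = 0.06167 rad.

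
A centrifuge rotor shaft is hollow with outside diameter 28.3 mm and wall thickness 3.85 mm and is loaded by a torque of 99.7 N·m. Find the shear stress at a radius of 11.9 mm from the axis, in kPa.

26200 kPa

J = π(d_o⁴ − d_i⁴)/32 = π(0.0283⁴ − 0.0206⁴)/32 = 4.529×10^-8 m⁴.
Shear stress varies linearly with radius: τ = T·r/J = 99.70 × 0.0119 / 4.529×10^-8 = 2.619×10^7 Pa.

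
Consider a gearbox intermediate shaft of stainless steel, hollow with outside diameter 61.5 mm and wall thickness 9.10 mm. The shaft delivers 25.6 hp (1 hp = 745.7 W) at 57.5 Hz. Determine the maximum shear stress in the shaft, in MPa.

ω = 2π·57.5 = 361.3 rad/s, so T = P/ω = 25.6×745.7 / 361.3 = 52.84 N·m.
J = π(d_o⁴ − d_i⁴)/32 = π(0.0615⁴ − 0.0433⁴)/32 = 1.059×10^-6 m⁴.
τ_max = T·r/J = 52.84 × 0.0307 / 1.059×10^-6 = 1.534×10^6 Pa.

1.53 MPa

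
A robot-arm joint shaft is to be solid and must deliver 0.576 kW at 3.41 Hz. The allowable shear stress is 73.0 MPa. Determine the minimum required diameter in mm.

ω = 2π·3.41 = 21.43 rad/s, so T = P/ω = 0.576×10³ / 21.43 = 26.88 N·m.
For a solid shaft τ_max = 16T/(πd³), so d = (16T/(π τ_allow))^(1/3) = (16·26.88/(π·7.30×10^7))^(1/3) = 0.01233 m.

12.3 mm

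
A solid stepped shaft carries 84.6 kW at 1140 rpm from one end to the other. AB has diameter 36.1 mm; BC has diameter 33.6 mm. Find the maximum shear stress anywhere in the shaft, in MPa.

ω = 2π·1140/60 = 119.4 rad/s, so T = P/ω = 84.6×10³ / 119.4 = 708.7 N·m.
Under the same torque, τ_max = 16T/(πd³) is largest where d is smallest — segment BC (d = 33.6 mm).
τ_max = 16·708.7/(π·(0.0336)³) = 9.515×10^7 Pa.

95.1 MPa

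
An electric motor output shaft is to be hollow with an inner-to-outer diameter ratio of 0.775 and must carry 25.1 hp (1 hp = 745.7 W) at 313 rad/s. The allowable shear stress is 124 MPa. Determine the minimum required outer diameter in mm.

15.7 mm

ω = 313 rad/s, so T = P/ω = 25.1×745.7 / 313.0 = 59.80 N·m.
For a hollow shaft with d_i/d_o = 0.775: τ_max = 16T/(π d_o³ (1−k⁴)), so d_o = [16T/(π τ_allow (1−k⁴))]^(1/3) = [16·59.80/(π·1.24×10^8·0.6392)]^(1/3) = 0.01566 m.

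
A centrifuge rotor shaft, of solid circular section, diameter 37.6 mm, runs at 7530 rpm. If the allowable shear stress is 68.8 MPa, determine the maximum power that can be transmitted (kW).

J = πd⁴/32 = π(0.0376)⁴/32 = 1.962×10^-7 m⁴.
T_max = τ_allow·J/r = 6.88×10^7 × 1.962×10^-7 / 0.0188 = 718.1 N·m.
ω = 2π·7530/60 = 788.5 rad/s, so P_max = T_max·ω = 5.662×10^5 W.

566 kW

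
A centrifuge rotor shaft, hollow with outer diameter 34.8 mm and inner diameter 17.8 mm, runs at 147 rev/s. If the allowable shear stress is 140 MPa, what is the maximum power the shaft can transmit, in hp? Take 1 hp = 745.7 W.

1340 hp

J = π(d_o⁴ − d_i⁴)/32 = π(0.0348⁴ − 0.0178⁴)/32 = 1.341×10^-7 m⁴.
T_max = τ_allow·J/r = 1.40×10^8 × 1.341×10^-7 / 0.0174 = 1079 N·m.
ω = 2π·147 = 923.6 rad/s, so P_max = T_max·ω = 9.968×10^5 W.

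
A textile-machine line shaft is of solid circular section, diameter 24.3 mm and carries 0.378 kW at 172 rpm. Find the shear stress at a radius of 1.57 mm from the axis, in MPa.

0.963 MPa

ω = 2π·172/60 = 18.01 rad/s, so T = P/ω = 0.378×10³ / 18.01 = 20.99 N·m.
J = πd⁴/32 = π(0.0243)⁴/32 = 3.423×10^-8 m⁴.
Shear stress varies linearly with radius: τ = T·r/J = 20.99 × 0.00157 / 3.423×10^-8 = 9.625×10^5 Pa.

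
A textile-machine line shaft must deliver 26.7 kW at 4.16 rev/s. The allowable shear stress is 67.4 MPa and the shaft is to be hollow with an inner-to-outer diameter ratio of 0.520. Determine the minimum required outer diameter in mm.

43.7 mm

ω = 2π·4.16 = 26.14 rad/s, so T = P/ω = 26.7×10³ / 26.14 = 1021 N·m.
For a hollow shaft with d_i/d_o = 0.520: τ_max = 16T/(π d_o³ (1−k⁴)), so d_o = [16T/(π τ_allow (1−k⁴))]^(1/3) = [16·1021/(π·6.74×10^7·0.9269)]^(1/3) = 0.04367 m.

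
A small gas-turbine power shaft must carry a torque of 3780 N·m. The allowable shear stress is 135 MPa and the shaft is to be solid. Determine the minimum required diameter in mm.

For a solid shaft τ_max = 16T/(πd³), so d = (16T/(π τ_allow))^(1/3) = (16·3780/(π·1.35×10^8))^(1/3) = 0.05224 m.

52.2 mm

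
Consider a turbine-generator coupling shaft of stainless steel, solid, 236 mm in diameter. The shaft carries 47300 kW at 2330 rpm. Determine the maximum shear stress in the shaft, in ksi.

10.9 ksi

ω = 2π·2330/60 = 244.0 rad/s, so T = P/ω = 47300×10³ / 244.0 = 193900 N·m.
J = πd⁴/32 = π(0.236)⁴/32 = 3.045×10^-4 m⁴.
τ_max = T·r/J = 193900 × 0.118 / 3.045×10^-4 = 7.511×10^7 Pa.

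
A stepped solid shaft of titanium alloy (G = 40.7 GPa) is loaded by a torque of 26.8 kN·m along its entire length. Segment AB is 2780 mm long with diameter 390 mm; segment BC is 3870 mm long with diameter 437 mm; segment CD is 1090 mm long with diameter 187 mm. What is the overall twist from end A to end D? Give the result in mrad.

7.50 mrad

J_AB = π(0.390)⁴/32 = 2.27×10^-3 m⁴; J_BC = π(0.437)⁴/32 = 3.58×10^-3 m⁴; J_CD = π(0.187)⁴/32 = 1.20×10^-4 m⁴.
θ = (T/G)·Σ L_i/J_i = (26800/40.7×10⁹)·(2.78/2.27×10^-3 + 3.87/3.58×10^-3 + 1.09/1.20×10^-4) = 7.496×10^-3 rad.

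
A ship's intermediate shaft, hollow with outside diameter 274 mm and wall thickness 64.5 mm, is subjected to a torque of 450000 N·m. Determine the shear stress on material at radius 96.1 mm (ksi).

J = π(d_o⁴ − d_i⁴)/32 = π(0.274⁴ − 0.145⁴)/32 = 5.100×10^-4 m⁴.
Shear stress varies linearly with radius: τ = T·r/J = 450000 × 0.0961 / 5.100×10^-4 = 8.480×10^7 Pa.

12.3 ksi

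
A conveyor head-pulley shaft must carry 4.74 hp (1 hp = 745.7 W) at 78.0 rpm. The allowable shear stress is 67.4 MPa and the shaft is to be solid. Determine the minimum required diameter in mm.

ω = 2π·78.0/60 = 8.168 rad/s, so T = P/ω = 4.74×745.7 / 8.168 = 432.7 N·m.
For a solid shaft τ_max = 16T/(πd³), so d = (16T/(π τ_allow))^(1/3) = (16·432.7/(π·6.74×10^7))^(1/3) = 0.03198 m.

32.0 mm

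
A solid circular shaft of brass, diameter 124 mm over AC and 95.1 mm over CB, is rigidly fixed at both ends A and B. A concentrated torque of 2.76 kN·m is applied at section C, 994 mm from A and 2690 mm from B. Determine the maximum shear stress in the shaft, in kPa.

6540 kPa

Compatibility: T_A·a/J_AC = T_B·b/J_CB with T_A + T_B = T₀.
J_AC = 2.32×10^-5 m⁴, J_CB = 8.03×10^-6 m⁴, so T_A = T₀·(J_AC/a)/((J_AC/a)+(J_CB/b)) = 2447 N·m, T_B = 312.8 N·m.
τ in each portion: τ_AC = 6.54×10^6 Pa, τ_CB = 1.85×10^6 Pa; maximum is in AC.
τ_max = T_AC·r/J = 2447·0.0620/2.32×10^-5 = 6.537×10^6 Pa.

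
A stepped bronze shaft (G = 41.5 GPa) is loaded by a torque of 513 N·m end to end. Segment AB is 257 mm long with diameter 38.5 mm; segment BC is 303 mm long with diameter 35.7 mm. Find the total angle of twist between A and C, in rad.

J_AB = π(0.0385)⁴/32 = 2.16×10^-7 m⁴; J_BC = π(0.0357)⁴/32 = 1.59×10^-7 m⁴.
θ = (T/G)·Σ L_i/J_i = (513.0/41.5×10⁹)·(0.257/2.16×10^-7 + 0.303/1.59×10^-7) = 0.03822 rad.

0.0382 rad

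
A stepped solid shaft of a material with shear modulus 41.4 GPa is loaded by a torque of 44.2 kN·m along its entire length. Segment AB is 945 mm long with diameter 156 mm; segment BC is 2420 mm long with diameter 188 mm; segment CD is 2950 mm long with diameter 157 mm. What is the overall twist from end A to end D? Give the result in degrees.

5.23°

J_AB = π(0.156)⁴/32 = 5.81×10^-5 m⁴; J_BC = π(0.188)⁴/32 = 1.23×10^-4 m⁴; J_CD = π(0.157)⁴/32 = 5.96×10^-5 m⁴.
θ = (T/G)·Σ L_i/J_i = (44200/41.4×10⁹)·(0.945/5.81×10^-5 + 2.42/1.23×10^-4 + 2.95/5.96×10^-5) = 0.09122 rad.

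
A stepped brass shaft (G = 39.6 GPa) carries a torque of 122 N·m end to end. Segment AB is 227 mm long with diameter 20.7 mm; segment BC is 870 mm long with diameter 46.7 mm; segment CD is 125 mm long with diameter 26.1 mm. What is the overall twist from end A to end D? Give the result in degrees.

J_AB = π(0.0207)⁴/32 = 1.80×10^-8 m⁴; J_BC = π(0.0467)⁴/32 = 4.67×10^-7 m⁴; J_CD = π(0.0261)⁴/32 = 4.56×10^-8 m⁴.
θ = (T/G)·Σ L_i/J_i = (122.0/39.6×10⁹)·(0.227/1.80×10^-8 + 0.870/4.67×10^-7 + 0.125/4.56×10^-8) = 0.05299 rad.

3.04°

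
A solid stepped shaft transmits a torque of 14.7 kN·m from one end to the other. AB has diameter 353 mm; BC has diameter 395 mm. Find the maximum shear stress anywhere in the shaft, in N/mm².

Under the same torque, τ_max = 16T/(πd³) is largest where d is smallest — segment AB (d = 353 mm).
τ_max = 16·14700/(π·(0.353)³) = 1.702×10^6 Pa.

1.70 N/mm²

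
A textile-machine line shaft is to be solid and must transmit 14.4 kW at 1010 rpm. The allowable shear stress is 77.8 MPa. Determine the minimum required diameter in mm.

20.7 mm

ω = 2π·1010/60 = 105.8 rad/s, so T = P/ω = 14.4×10³ / 105.8 = 136.1 N·m.
For a solid shaft τ_max = 16T/(πd³), so d = (16T/(π τ_allow))^(1/3) = (16·136.1/(π·7.78×10^7))^(1/3) = 0.02073 m.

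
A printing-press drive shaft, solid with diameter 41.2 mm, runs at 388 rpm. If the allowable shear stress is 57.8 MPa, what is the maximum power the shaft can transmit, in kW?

J = πd⁴/32 = π(0.0412)⁴/32 = 2.829×10^-7 m⁴.
T_max = τ_allow·J/r = 5.78×10^7 × 2.829×10^-7 / 0.0206 = 793.7 N·m.
ω = 2π·388/60 = 40.63 rad/s, so P_max = T_max·ω = 3.225×10^4 W.

32.2 kW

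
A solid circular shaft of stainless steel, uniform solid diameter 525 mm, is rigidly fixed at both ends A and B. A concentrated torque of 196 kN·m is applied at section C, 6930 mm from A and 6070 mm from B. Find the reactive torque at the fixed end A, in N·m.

91500 N·m

With uniform GJ and both ends fixed, compatibility θ_AC = θ_CB gives T_A·a = T_B·b, together with T_A + T_B = T₀.
T_A = T₀·b/(a+b) = 196000·6070/13000 = 91520 N·m; T_B = 104500 N·m.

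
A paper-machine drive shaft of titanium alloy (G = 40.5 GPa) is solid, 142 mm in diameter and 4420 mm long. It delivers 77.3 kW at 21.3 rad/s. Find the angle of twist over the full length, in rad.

0.00992 rad

ω = 21.3 rad/s, so T = P/ω = 77.3×10³ / 21.30 = 3629 N·m.
J = πd⁴/32 = π(0.142)⁴/32 = 3.992×10^-5 m⁴.
θ = T·L/(G·J) = 3629 × 4.42 / (40.5×10⁹ × 3.992×10^-5) = 9.922×10^-3 rad.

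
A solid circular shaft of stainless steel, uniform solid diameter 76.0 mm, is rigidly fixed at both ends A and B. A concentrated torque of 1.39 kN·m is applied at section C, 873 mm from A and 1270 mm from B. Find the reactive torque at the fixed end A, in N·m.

824 N·m

With uniform GJ and both ends fixed, compatibility θ_AC = θ_CB gives T_A·a = T_B·b, together with T_A + T_B = T₀.
T_A = T₀·b/(a+b) = 1390·1270/2143 = 823.8 N·m; T_B = 566.2 N·m.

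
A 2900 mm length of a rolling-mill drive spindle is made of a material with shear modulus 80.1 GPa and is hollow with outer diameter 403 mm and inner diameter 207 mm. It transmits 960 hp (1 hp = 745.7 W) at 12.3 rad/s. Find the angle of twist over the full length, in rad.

8.75e-4 rad

ω = 12.3 rad/s, so T = P/ω = 960×745.7 / 12.30 = 58200 N·m.
J = π(d_o⁴ − d_i⁴)/32 = π(0.403⁴ − 0.207⁴)/32 = 2.409×10^-3 m⁴.
θ = T·L/(G·J) = 58200 × 2.90 / (80.1×10⁹ × 2.409×10^-3) = 8.746×10^-4 rad.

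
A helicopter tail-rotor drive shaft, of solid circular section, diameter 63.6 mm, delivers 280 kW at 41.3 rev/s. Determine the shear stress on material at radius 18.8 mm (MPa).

12.6 MPa

ω = 2π·41.3 = 259.5 rad/s, so T = P/ω = 280×10³ / 259.5 = 1079 N·m.
J = πd⁴/32 = π(0.0636)⁴/32 = 1.606×10^-6 m⁴.
Shear stress varies linearly with radius: τ = T·r/J = 1079 × 0.0188 / 1.606×10^-6 = 1.263×10^7 Pa.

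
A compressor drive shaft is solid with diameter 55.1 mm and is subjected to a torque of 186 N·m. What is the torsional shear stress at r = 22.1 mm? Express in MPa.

4.54 MPa

J = πd⁴/32 = π(0.0551)⁴/32 = 9.049×10^-7 m⁴.
Shear stress varies linearly with radius: τ = T·r/J = 186.0 × 0.0221 / 9.049×10^-7 = 4.543×10^6 Pa.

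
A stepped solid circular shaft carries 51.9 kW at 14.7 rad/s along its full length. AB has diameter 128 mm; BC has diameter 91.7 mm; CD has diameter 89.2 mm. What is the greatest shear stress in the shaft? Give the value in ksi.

3.67 ksi

ω = 14.7 rad/s, so T = P/ω = 51.9×10³ / 14.70 = 3531 N·m.
Under the same torque, τ_max = 16T/(πd³) is largest where d is smallest — segment CD (d = 89.2 mm).
τ_max = 16·3531/(π·(0.0892)³) = 2.534×10^7 Pa.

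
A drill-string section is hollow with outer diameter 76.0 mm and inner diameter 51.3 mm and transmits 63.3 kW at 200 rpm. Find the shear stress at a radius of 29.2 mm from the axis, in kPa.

34000 kPa

ω = 2π·200/60 = 20.94 rad/s, so T = P/ω = 63.3×10³ / 20.94 = 3022 N·m.
J = π(d_o⁴ − d_i⁴)/32 = π(0.0760⁴ − 0.0513⁴)/32 = 2.595×10^-6 m⁴.
Shear stress varies linearly with radius: τ = T·r/J = 3022 × 0.0292 / 2.595×10^-6 = 3.400×10^7 Pa.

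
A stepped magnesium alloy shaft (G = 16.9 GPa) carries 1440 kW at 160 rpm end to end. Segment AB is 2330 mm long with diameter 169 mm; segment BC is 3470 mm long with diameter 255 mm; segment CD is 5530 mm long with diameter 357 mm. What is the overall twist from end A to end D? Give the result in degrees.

11.9°

ω = 2π·160/60 = 16.76 rad/s, so T = P/ω = 1440×10³ / 16.76 = 85940 N·m.
J_AB = π(0.169)⁴/32 = 8.01×10^-5 m⁴; J_BC = π(0.255)⁴/32 = 4.15×10^-4 m⁴; J_CD = π(0.357)⁴/32 = 1.59×10^-3 m⁴.
θ = (T/G)·Σ L_i/J_i = (85940/16.9×10⁹)·(2.33/8.01×10^-5 + 3.47/4.15×10^-4 + 5.53/1.59×10^-3) = 0.2081 rad.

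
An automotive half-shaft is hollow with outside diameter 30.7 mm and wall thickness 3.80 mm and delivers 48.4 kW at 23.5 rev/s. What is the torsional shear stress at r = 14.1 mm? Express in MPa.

ω = 2π·23.5 = 147.7 rad/s, so T = P/ω = 48.4×10³ / 147.7 = 327.8 N·m.
J = π(d_o⁴ − d_i⁴)/32 = π(0.0307⁴ − 0.0231⁴)/32 = 5.925×10^-8 m⁴.
Shear stress varies linearly with radius: τ = T·r/J = 327.8 × 0.0141 / 5.925×10^-8 = 7.800×10^7 Pa.

78.0 MPa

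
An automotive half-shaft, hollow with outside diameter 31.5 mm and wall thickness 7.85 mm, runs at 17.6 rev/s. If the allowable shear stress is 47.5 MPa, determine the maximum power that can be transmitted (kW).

J = π(d_o⁴ − d_i⁴)/32 = π(0.0315⁴ − 0.0158⁴)/32 = 9.054×10^-8 m⁴.
T_max = τ_allow·J/r = 4.75×10^7 × 9.054×10^-8 / 0.0158 = 273.1 N·m.
ω = 2π·17.6 = 110.6 rad/s, so P_max = T_max·ω = 3.020×10^4 W.

30.2 kW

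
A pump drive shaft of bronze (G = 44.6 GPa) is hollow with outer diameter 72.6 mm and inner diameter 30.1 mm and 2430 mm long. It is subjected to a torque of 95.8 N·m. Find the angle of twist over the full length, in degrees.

0.113°

J = π(d_o⁴ − d_i⁴)/32 = π(0.0726⁴ − 0.0301⁴)/32 = 2.647×10^-6 m⁴.
θ = T·L/(G·J) = 95.80 × 2.43 / (44.6×10⁹ × 2.647×10^-6) = 1.972×10^-3 rad.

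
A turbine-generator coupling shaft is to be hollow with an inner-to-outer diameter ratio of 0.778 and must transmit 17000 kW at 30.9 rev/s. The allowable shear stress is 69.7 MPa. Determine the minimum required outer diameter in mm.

216 mm

ω = 2π·30.9 = 194.2 rad/s, so T = P/ω = 17000×10³ / 194.2 = 87560 N·m.
For a hollow shaft with d_i/d_o = 0.778: τ_max = 16T/(π d_o³ (1−k⁴)), so d_o = [16T/(π τ_allow (1−k⁴))]^(1/3) = [16·87560/(π·6.97×10^7·0.6336)]^(1/3) = 0.2161 m.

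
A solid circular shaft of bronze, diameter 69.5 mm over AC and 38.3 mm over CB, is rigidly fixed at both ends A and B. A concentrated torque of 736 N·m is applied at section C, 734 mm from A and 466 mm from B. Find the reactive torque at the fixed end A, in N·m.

Compatibility: T_A·a/J_AC = T_B·b/J_CB with T_A + T_B = T₀.
J_AC = 2.29×10^-6 m⁴, J_CB = 2.11×10^-7 m⁴, so T_A = T₀·(J_AC/a)/((J_AC/a)+(J_CB/b)) = 642.6 N·m, T_B = 93.35 N·m.

643 N·m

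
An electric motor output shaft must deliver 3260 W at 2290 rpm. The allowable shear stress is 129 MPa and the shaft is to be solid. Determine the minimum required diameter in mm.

ω = 2π·2290/60 = 239.8 rad/s, so T = P/ω = 3260 / 239.8 = 13.59 N·m.
For a solid shaft τ_max = 16T/(πd³), so d = (16T/(π τ_allow))^(1/3) = (16·13.59/(π·1.29×10^8))^(1/3) = 0.008127 m.

8.13 mm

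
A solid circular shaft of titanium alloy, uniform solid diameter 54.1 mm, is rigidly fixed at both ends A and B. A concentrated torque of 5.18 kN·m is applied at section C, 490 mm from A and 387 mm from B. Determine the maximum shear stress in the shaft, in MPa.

93.1 MPa

With uniform GJ and both ends fixed, compatibility θ_AC = θ_CB gives T_A·a = T_B·b, together with T_A + T_B = T₀.
T_A = T₀·b/(a+b) = 5180·387/877.0 = 2286 N·m; T_B = 2894 N·m.
τ in each portion: τ_AC = 7.35×10^7 Pa, τ_CB = 9.31×10^7 Pa; maximum is in CB.
τ_max = T_CB·r/J = 2894·0.0271/8.41×10^-7 = 9.309×10^7 Pa.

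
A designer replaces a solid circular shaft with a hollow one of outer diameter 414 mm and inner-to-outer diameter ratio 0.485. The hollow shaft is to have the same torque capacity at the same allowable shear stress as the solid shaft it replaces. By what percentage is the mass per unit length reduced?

Equal τ_max and T ⇒ the solid shaft needs d_s³ = d_o³(1−k⁴), so d_s = 414·(1−0.485⁴)^(1/3) = 406.2 mm.
Area ratio A_h/A_s = d_o²(1−k²)/d_s² = (1−k²)/(1−k⁴)^(2/3) = 0.7944.
Mass saving = 1 − 0.7944 = 20.6 %.

20.6 %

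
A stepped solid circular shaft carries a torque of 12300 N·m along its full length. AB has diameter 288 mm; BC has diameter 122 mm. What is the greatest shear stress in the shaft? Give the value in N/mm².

34.5 N/mm²

Under the same torque, τ_max = 16T/(πd³) is largest where d is smallest — segment BC (d = 122 mm).
τ_max = 16·12300/(π·(0.122)³) = 3.450×10^7 Pa.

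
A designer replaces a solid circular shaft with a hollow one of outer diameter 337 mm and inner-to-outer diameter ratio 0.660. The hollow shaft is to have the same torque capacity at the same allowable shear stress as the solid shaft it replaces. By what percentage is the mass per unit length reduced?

35.1 %

Equal τ_max and T ⇒ the solid shaft needs d_s³ = d_o³(1−k⁴), so d_s = 337·(1−0.660⁴)^(1/3) = 314.2 mm.
Area ratio A_h/A_s = d_o²(1−k²)/d_s² = (1−k²)/(1−k⁴)^(2/3) = 0.6494.
Mass saving = 1 − 0.6494 = 35.1 %.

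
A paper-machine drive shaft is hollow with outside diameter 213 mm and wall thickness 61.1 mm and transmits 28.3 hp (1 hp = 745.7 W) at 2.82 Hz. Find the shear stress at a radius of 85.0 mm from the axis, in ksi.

ω = 2π·2.82 = 17.72 rad/s, so T = P/ω = 28.3×745.7 / 17.72 = 1191 N·m.
J = π(d_o⁴ − d_i⁴)/32 = π(0.213⁴ − 0.0908⁴)/32 = 1.954×10^-4 m⁴.
Shear stress varies linearly with radius: τ = T·r/J = 1191 × 0.0850 / 1.954×10^-4 = 5.181×10^5 Pa.

0.0751 ksi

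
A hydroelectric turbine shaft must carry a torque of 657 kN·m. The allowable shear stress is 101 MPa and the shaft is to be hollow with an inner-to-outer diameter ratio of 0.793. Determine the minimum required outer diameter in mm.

380 mm

For a hollow shaft with d_i/d_o = 0.793: τ_max = 16T/(π d_o³ (1−k⁴)), so d_o = [16T/(π τ_allow (1−k⁴))]^(1/3) = [16·657000/(π·1.01×10^8·0.6045)]^(1/3) = 0.3798 m.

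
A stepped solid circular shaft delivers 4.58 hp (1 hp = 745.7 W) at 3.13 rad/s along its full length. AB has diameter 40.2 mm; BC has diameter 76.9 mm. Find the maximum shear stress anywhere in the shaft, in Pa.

ω = 3.13 rad/s, so T = P/ω = 4.58×745.7 / 3.130 = 1091 N·m.
Under the same torque, τ_max = 16T/(πd³) is largest where d is smallest — segment AB (d = 40.2 mm).
τ_max = 16·1091/(π·(0.0402)³) = 8.554×10^7 Pa.

8.55e7 Pa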